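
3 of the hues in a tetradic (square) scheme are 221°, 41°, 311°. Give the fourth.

131°

A square tetradic scheme places four hues every 90°.
The full set through 41° is {41°, 131°, 221°, 311°}.
Given {41°, 221°, 311°}, the missing hue is 131°.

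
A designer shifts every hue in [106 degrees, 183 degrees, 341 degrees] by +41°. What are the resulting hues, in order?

106 + 41 = 147°
183 + 41 = 224°
341 + 41 = 382 → 382 − 360 = 22°

147°, 224°, 22°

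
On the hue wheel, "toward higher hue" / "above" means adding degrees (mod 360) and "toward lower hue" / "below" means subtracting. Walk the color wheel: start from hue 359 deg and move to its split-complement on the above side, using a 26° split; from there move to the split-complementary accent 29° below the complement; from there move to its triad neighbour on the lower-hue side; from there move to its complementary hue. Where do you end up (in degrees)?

56°

+206° (split-comp 26° ↑): 359 + 206 = 565 → 565 − 360 = 205°
+151° (split-comp 29° ↓): 205 + 151 = 356°
−120° (triadic ↓): 356 − 120 = 236°
+180° (complement): 236 + 180 = 416 → 416 − 360 = 56°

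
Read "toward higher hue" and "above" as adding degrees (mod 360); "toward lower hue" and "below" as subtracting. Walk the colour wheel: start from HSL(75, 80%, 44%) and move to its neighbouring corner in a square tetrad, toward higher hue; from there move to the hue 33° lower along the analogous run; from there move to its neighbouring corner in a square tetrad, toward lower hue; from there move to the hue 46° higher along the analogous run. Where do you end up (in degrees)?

88°

+90° (square ↑): 75 + 90 = 165°
−33° (analog 33° ↓): 165 − 33 = 132°
−90° (square ↓): 132 − 90 = 42°
+46° (analog 46° ↑): 42 + 46 = 88°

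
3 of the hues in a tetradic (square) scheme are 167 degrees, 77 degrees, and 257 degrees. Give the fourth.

347°

A square tetradic scheme places four hues every 90°.
The full set through 77° is {77°, 167°, 257°, 347°}.
Given {77°, 167°, 257°}, the missing hue is 347°.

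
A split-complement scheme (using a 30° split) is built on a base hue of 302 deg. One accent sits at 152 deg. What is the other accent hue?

Split-complementary hues sit 30° either side of the complement.
Complement of the base 302°: 302 + 180 = 482 → 482 − 360 = 122°
The given accent 152° is 30° one side of 122°; the other accent sits 30° the other side: 122 − 30 = 92°

92°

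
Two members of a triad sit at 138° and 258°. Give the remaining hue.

18°

A triad spaces three hues 120° apart.
The full set is {18°, 138°, 258°}.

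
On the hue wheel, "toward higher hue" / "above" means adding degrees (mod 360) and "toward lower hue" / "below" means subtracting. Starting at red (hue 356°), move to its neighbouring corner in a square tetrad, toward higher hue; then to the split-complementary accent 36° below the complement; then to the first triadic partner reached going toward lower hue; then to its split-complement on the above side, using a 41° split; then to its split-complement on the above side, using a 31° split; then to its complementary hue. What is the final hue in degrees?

356 + 90 = 446 → 446 − 360 = 86°   (square ↑)
86 + 144 = 230°   (split-comp 36° ↓)
230 − 120 = 110°   (triadic ↓)
110 + 221 = 331°   (split-comp 41° ↑)
331 + 211 = 542 → 542 − 360 = 182°   (split-comp 31° ↑)
182 + 180 = 362 → 362 − 360 = 2°   (complement)

2°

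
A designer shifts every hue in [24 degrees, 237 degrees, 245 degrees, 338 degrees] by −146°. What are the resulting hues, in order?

24 − 146 = -122 → -122 + 360 = 238°
237 − 146 = 91°
245 − 146 = 99°
338 − 146 = 192°

238°, 91°, 99°, 192°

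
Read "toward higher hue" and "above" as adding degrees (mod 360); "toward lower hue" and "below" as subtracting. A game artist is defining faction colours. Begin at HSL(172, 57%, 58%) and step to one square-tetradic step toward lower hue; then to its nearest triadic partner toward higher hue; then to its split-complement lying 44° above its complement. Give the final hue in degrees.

66°

172 − 90 = 82°   (square ↓)
82 + 120 = 202°   (triadic ↑)
202 + 224 = 426 → 426 − 360 = 66°   (split-comp 44° ↑)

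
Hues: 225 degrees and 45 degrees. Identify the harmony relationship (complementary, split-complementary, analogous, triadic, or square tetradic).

Sort the hues: 45°, 225°.
Successive gaps around the wheel: 180°, 180°.
Two hues 180° apart are complementary.

complementary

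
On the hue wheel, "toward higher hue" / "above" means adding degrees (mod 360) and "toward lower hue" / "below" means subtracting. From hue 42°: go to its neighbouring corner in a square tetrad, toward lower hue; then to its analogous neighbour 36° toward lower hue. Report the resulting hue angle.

42 − 90 = -48 → -48 + 360 = 312°   (square ↓)
312 − 36 = 276°   (analog 36° ↓)

276°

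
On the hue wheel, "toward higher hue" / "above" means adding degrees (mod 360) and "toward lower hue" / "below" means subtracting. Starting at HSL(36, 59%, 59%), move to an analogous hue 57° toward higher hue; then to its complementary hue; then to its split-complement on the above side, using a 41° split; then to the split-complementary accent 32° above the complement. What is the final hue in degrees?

+57° (analog 57° ↑): 36 + 57 = 93°
+180° (complement): 93 + 180 = 273°
+221° (split-comp 41° ↑): 273 + 221 = 494 → 494 − 360 = 134°
+212° (split-comp 32° ↑): 134 + 212 = 346°

346°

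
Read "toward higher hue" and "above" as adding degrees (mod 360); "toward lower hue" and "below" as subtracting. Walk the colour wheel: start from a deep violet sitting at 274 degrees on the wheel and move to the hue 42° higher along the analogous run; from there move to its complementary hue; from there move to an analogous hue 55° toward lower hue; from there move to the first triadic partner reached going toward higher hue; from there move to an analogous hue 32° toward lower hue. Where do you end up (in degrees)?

169°

274 + 42 = 316°   (analog 42° ↑)
316 + 180 = 496 → 496 − 360 = 136°   (complement)
136 − 55 = 81°   (analog 55° ↓)
81 + 120 = 201°   (triadic ↑)
201 − 32 = 169°   (analog 32° ↓)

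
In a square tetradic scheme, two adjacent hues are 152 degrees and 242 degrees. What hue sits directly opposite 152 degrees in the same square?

332°

A square tetradic scheme places four hues 90° apart; opposite corners are 180° apart.
152 + 180 = 332°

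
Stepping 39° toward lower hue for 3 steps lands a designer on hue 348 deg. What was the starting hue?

105°

3 steps of 39° (toward lower hue) give a net shift of −117°.
Start = end − shift: 348 + 117 = 465 → 465 − 360 = 105°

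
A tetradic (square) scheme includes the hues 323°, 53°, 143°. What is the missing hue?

A square tetradic scheme places four hues every 90°.
The full set through 53° is {53°, 143°, 233°, 323°}.
Given {53°, 143°, 323°}, the missing hue is 233°.

233°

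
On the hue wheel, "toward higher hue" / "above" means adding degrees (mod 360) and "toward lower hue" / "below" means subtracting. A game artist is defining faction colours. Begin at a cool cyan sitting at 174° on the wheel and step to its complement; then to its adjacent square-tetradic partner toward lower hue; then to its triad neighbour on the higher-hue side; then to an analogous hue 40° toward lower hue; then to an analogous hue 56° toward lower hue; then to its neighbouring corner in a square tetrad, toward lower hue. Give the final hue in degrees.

+180° (complement): 174 + 180 = 354°
−90° (square ↓): 354 − 90 = 264°
+120° (triadic ↑): 264 + 120 = 384 → 384 − 360 = 24°
−40° (analog 40° ↓): 24 − 40 = -16 → -16 + 360 = 344°
−56° (analog 56° ↓): 344 − 56 = 288°
−90° (square ↓): 288 − 90 = 198°

198°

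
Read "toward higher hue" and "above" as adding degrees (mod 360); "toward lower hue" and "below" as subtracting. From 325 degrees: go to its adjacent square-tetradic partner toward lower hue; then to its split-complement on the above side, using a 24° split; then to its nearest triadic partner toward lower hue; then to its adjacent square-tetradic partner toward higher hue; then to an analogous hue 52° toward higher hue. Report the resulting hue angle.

325 − 90 = 235°   (square ↓)
235 + 204 = 439 → 439 − 360 = 79°   (split-comp 24° ↑)
79 − 120 = -41 → -41 + 360 = 319°   (triadic ↓)
319 + 90 = 409 → 409 − 360 = 49°   (square ↑)
49 + 52 = 101°   (analog 52° ↑)

101°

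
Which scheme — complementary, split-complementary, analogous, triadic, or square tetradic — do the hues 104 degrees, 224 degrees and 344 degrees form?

Sort the hues: 104°, 224°, 344°.
Successive gaps around the wheel: 120°, 120°, 120°.
Three hues equally spaced 120° apart form a triad.

triadic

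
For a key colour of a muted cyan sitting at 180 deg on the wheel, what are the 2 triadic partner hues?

300° and 60°

A triad places three hues 120° apart.
180 + 120 = 300°
180 + 240 = 420 → 420 − 360 = 60°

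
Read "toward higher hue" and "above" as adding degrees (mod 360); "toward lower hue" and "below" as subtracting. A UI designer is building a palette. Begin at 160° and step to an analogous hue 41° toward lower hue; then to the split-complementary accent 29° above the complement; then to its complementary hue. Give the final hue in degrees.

analog 41° ↓ −41°: 160 − 41 = 119°
split-comp 29° ↑ +209°: 119 + 209 = 328°
complement +180°: 328 + 180 = 508 → 508 − 360 = 148°

148°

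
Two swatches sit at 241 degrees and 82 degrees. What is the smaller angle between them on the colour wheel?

159°

|241 − 82| = 159.
159 ≤ 180, so the shorter arc is 159°.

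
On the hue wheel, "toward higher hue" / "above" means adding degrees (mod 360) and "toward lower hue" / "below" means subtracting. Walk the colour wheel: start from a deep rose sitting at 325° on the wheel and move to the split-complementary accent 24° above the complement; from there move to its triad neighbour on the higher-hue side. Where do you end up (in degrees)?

289°

+204° (split-comp 24° ↑): 325 + 204 = 529 → 529 − 360 = 169°
+120° (triadic ↑): 169 + 120 = 289°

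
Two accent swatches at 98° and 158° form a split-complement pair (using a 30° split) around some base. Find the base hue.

The accents sit 30° either side of the complement, so the complement is their short-arc midpoint on the wheel.
Short-arc midpoint of 98° and 158°: 128°.
Base is 180° from the complement: 128 − 180 = -52 → -52 + 360 = 308°

308°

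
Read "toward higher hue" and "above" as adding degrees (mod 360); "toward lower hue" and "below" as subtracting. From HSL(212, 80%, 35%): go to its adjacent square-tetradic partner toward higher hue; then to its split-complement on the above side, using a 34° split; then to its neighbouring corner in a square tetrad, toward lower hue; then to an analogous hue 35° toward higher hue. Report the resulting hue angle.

101°

212 + 90 = 302°   (square ↑)
302 + 214 = 516 → 516 − 360 = 156°   (split-comp 34° ↑)
156 − 90 = 66°   (square ↓)
66 + 35 = 101°   (analog 35° ↑)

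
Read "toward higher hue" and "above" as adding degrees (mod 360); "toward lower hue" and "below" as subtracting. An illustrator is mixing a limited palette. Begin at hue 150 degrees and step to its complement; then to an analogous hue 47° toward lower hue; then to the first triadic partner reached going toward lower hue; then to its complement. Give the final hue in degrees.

343°

complement +180°: 150 + 180 = 330°
analog 47° ↓ −47°: 330 − 47 = 283°
triadic ↓ −120°: 283 − 120 = 163°
complement +180°: 163 + 180 = 343°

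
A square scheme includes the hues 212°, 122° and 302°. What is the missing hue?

32°

A square tetradic scheme places four hues every 90°.
The full set through 122° is {32°, 122°, 212°, 302°}.
Given {122°, 212°, 302°}, the missing hue is 32°.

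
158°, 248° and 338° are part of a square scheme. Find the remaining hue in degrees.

68°

A square tetradic scheme places four hues every 90°.
The full set through 158° is {68°, 158°, 248°, 338°}.
Given {158°, 248°, 338°}, the missing hue is 68°.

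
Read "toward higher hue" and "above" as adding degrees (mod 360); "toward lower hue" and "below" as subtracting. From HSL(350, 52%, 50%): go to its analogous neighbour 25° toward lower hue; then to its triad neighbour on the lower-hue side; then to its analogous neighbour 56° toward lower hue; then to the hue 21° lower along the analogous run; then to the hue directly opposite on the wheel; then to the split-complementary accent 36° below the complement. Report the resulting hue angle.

350 − 25 = 325°   (analog 25° ↓)
325 − 120 = 205°   (triadic ↓)
205 − 56 = 149°   (analog 56° ↓)
149 − 21 = 128°   (analog 21° ↓)
128 + 180 = 308°   (complement)
308 + 144 = 452 → 452 − 360 = 92°   (split-comp 36° ↓)

92°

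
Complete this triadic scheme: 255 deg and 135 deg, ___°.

15°

A triad places three hues 120° apart.
The full set through 135° is {15°, 135°, 255°}.
Given {135°, 255°}, the missing hue is 15°.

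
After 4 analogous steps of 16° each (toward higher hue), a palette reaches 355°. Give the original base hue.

291°

4 steps of 16° (toward higher hue) give a net shift of +64°.
Start = end − shift: 355 − 64 = 291°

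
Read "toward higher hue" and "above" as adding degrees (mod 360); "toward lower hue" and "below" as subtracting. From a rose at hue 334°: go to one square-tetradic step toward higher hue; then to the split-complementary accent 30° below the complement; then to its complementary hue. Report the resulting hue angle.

334 + 90 = 424 → 424 − 360 = 64°   (square ↑)
64 + 150 = 214°   (split-comp 30° ↓)
214 + 180 = 394 → 394 − 360 = 34°   (complement)

34°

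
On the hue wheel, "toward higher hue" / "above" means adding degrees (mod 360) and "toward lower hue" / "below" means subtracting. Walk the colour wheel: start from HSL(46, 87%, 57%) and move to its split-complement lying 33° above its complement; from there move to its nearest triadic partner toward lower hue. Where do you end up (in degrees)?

split-comp 33° ↑ +213°: 46 + 213 = 259°
triadic ↓ −120°: 259 − 120 = 139°

139°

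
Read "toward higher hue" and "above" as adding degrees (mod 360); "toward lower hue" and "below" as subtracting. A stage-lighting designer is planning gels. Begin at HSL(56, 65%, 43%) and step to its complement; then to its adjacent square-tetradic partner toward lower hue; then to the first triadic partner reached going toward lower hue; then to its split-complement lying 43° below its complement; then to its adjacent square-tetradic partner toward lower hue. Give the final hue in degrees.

73°

56 + 180 = 236°   (complement)
236 − 90 = 146°   (square ↓)
146 − 120 = 26°   (triadic ↓)
26 + 137 = 163°   (split-comp 43° ↓)
163 − 90 = 73°   (square ↓)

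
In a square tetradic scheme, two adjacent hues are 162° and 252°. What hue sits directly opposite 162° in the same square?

342°

A square tetradic scheme places four hues 90° apart; opposite corners are 180° apart.
162 + 180 = 342°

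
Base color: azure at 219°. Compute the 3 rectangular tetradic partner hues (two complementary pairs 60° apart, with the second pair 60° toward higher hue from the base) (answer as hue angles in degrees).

A rectangular tetradic uses two complementary pairs 60° apart: offsets 0°, 60°, 180°, 240°.
219 + 60 = 279°
219 + 180 = 399 → 399 − 360 = 39°
219 + 240 = 459 → 459 − 360 = 99°

279°, 39°, 99°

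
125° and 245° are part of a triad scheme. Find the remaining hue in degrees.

5°

A triad places three hues 120° apart.
The full set through 125° is {5°, 125°, 245°}.
Given {125°, 245°}, the missing hue is 5°.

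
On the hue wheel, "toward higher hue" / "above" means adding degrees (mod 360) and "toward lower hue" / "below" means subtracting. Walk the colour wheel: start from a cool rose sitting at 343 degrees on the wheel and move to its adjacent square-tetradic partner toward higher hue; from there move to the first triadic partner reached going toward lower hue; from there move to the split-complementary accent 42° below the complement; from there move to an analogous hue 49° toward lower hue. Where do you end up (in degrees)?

42°

square ↑ +90°: 343 + 90 = 433 → 433 − 360 = 73°
triadic ↓ −120°: 73 − 120 = -47 → -47 + 360 = 313°
split-comp 42° ↓ +138°: 313 + 138 = 451 → 451 − 360 = 91°
analog 49° ↓ −49°: 91 − 49 = 42°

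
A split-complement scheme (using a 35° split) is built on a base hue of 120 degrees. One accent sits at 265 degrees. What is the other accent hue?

Split-complementary hues sit 35° either side of the complement.
Complement of the base 120°: 120 + 180 = 300°
The given accent 265° is 35° one side of 300°; the other accent sits 35° the other side: 300 + 35 = 335°

335°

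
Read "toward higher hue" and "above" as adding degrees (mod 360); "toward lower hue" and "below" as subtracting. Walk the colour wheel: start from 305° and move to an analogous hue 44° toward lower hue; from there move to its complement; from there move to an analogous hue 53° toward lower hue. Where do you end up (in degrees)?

28°

−44° (analog 44° ↓): 305 − 44 = 261°
+180° (complement): 261 + 180 = 441 → 441 − 360 = 81°
−53° (analog 53° ↓): 81 − 53 = 28°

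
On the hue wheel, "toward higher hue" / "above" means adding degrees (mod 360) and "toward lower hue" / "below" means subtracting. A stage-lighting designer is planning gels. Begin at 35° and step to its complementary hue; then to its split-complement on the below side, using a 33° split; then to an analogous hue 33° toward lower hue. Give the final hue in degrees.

complement +180°: 35 + 180 = 215°
split-comp 33° ↓ +147°: 215 + 147 = 362 → 362 − 360 = 2°
analog 33° ↓ −33°: 2 − 33 = -31 → -31 + 360 = 329°

329°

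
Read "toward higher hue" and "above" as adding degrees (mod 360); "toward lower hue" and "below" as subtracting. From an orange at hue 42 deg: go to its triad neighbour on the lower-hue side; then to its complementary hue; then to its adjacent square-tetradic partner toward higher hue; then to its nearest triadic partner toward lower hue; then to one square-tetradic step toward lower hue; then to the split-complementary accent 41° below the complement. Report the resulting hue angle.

−120° (triadic ↓): 42 − 120 = -78 → -78 + 360 = 282°
+180° (complement): 282 + 180 = 462 → 462 − 360 = 102°
+90° (square ↑): 102 + 90 = 192°
−120° (triadic ↓): 192 − 120 = 72°
−90° (square ↓): 72 − 90 = -18 → -18 + 360 = 342°
+139° (split-comp 41° ↓): 342 + 139 = 481 → 481 − 360 = 121°

121°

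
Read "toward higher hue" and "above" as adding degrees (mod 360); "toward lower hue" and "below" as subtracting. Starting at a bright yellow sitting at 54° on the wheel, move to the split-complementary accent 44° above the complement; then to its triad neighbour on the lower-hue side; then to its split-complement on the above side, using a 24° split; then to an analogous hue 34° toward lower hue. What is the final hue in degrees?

328°

54 + 224 = 278°   (split-comp 44° ↑)
278 − 120 = 158°   (triadic ↓)
158 + 204 = 362 → 362 − 360 = 2°   (split-comp 24° ↑)
2 − 34 = -32 → -32 + 360 = 328°   (analog 34° ↓)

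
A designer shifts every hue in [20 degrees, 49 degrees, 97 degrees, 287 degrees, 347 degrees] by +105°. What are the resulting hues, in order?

20 + 105 = 125°
49 + 105 = 154°
97 + 105 = 202°
287 + 105 = 392 → 392 − 360 = 32°
347 + 105 = 452 → 452 − 360 = 92°

125°, 154°, 202°, 32°, 92°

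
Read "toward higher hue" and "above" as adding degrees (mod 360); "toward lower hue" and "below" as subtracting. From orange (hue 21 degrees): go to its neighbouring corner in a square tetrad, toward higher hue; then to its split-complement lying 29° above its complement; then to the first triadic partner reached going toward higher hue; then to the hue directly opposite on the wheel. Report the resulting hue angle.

260°

+90° (square ↑): 21 + 90 = 111°
+209° (split-comp 29° ↑): 111 + 209 = 320°
+120° (triadic ↑): 320 + 120 = 440 → 440 − 360 = 80°
+180° (complement): 80 + 180 = 260°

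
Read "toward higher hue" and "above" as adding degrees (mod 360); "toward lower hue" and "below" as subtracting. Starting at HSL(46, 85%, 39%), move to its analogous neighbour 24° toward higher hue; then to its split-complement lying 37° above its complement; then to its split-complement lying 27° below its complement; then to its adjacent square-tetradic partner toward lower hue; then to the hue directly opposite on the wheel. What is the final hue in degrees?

170°

46 + 24 = 70°   (analog 24° ↑)
70 + 217 = 287°   (split-comp 37° ↑)
287 + 153 = 440 → 440 − 360 = 80°   (split-comp 27° ↓)
80 − 90 = -10 → -10 + 360 = 350°   (square ↓)
350 + 180 = 530 → 530 − 360 = 170°   (complement)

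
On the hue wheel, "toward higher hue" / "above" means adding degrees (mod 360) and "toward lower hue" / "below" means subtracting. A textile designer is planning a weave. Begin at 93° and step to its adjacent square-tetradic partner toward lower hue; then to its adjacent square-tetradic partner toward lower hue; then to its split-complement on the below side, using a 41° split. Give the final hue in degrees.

−90° (square ↓): 93 − 90 = 3°
−90° (square ↓): 3 − 90 = -87 → -87 + 360 = 273°
+139° (split-comp 41° ↓): 273 + 139 = 412 → 412 − 360 = 52°

52°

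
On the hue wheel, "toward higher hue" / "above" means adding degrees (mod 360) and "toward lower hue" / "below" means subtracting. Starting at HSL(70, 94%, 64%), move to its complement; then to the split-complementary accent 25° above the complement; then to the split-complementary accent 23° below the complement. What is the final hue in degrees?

252°

complement +180°: 70 + 180 = 250°
split-comp 25° ↑ +205°: 250 + 205 = 455 → 455 − 360 = 95°
split-comp 23° ↓ +157°: 95 + 157 = 252°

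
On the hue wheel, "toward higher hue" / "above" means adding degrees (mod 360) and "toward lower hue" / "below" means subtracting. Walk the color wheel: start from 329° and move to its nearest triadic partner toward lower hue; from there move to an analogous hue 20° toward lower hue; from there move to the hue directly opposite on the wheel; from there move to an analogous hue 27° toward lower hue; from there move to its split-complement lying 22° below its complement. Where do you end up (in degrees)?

140°

−120° (triadic ↓): 329 − 120 = 209°
−20° (analog 20° ↓): 209 − 20 = 189°
+180° (complement): 189 + 180 = 369 → 369 − 360 = 9°
−27° (analog 27° ↓): 9 − 27 = -18 → -18 + 360 = 342°
+158° (split-comp 22° ↓): 342 + 158 = 500 → 500 − 360 = 140°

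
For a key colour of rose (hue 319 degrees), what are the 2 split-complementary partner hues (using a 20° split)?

119° and 159°

Split-complementary hues sit 20° either side of the complement.
Complement of 319 degrees: 319 + 180 = 499 → 499 − 360 = 139°
139 − 20 = 119°
139 + 20 = 159°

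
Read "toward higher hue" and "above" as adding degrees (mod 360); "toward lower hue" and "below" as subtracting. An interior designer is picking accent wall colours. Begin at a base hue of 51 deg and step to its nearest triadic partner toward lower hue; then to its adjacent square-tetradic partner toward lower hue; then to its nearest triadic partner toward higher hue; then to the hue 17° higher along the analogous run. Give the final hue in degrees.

−120° (triadic ↓): 51 − 120 = -69 → -69 + 360 = 291°
−90° (square ↓): 291 − 90 = 201°
+120° (triadic ↑): 201 + 120 = 321°
+17° (analog 17° ↑): 321 + 17 = 338°

338°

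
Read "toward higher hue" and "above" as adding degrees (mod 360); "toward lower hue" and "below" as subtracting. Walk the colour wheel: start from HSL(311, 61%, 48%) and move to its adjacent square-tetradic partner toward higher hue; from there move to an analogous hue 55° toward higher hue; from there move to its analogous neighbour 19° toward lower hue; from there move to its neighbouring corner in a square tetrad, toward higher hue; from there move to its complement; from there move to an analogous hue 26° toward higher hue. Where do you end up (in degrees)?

311 + 90 = 401 → 401 − 360 = 41°   (square ↑)
41 + 55 = 96°   (analog 55° ↑)
96 − 19 = 77°   (analog 19° ↓)
77 + 90 = 167°   (square ↑)
167 + 180 = 347°   (complement)
347 + 26 = 373 → 373 − 360 = 13°   (analog 26° ↑)

13°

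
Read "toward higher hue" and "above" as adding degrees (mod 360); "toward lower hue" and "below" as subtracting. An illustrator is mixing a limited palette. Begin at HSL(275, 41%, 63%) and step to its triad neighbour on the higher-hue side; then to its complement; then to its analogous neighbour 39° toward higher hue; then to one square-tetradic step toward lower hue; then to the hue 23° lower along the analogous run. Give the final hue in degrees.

+120° (triadic ↑): 275 + 120 = 395 → 395 − 360 = 35°
+180° (complement): 35 + 180 = 215°
+39° (analog 39° ↑): 215 + 39 = 254°
−90° (square ↓): 254 − 90 = 164°
−23° (analog 23° ↓): 164 − 23 = 141°

141°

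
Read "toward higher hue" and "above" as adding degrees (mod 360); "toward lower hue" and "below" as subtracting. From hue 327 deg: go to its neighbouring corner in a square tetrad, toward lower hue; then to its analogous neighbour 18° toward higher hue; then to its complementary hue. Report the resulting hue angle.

−90° (square ↓): 327 − 90 = 237°
+18° (analog 18° ↑): 237 + 18 = 255°
+180° (complement): 255 + 180 = 435 → 435 − 360 = 75°

75°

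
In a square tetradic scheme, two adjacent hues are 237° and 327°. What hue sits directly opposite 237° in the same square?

A square tetradic scheme places four hues 90° apart; opposite corners are 180° apart.
237 + 180 = 417 → 417 − 360 = 57°

57°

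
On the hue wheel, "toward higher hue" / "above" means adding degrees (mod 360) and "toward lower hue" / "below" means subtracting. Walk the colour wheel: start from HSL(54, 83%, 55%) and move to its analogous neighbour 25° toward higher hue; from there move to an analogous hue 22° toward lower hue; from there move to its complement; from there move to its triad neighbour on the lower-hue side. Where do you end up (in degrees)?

analog 25° ↑ +25°: 54 + 25 = 79°
analog 22° ↓ −22°: 79 − 22 = 57°
complement +180°: 57 + 180 = 237°
triadic ↓ −120°: 237 − 120 = 117°

117°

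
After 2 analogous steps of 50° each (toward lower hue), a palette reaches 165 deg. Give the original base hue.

2 steps of 50° (toward lower hue) give a net shift of −100°.
Start = end − shift: 165 + 100 = 265°

265°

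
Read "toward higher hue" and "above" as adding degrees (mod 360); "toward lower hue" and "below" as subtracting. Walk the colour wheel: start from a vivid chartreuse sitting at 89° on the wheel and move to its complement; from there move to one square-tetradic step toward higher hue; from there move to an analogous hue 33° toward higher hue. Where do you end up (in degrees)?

89 + 180 = 269°   (complement)
269 + 90 = 359°   (square ↑)
359 + 33 = 392 → 392 − 360 = 32°   (analog 33° ↑)

32°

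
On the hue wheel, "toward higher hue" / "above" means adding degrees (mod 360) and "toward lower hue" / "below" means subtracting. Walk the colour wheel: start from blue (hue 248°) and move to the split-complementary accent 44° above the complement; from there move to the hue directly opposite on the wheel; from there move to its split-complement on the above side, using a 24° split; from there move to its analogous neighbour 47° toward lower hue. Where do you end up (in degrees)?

89°

+224° (split-comp 44° ↑): 248 + 224 = 472 → 472 − 360 = 112°
+180° (complement): 112 + 180 = 292°
+204° (split-comp 24° ↑): 292 + 204 = 496 → 496 − 360 = 136°
−47° (analog 47° ↓): 136 − 47 = 89°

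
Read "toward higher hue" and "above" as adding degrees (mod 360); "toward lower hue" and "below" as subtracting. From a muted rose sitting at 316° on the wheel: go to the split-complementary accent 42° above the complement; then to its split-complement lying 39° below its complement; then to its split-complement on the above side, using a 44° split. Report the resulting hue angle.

split-comp 42° ↑ +222°: 316 + 222 = 538 → 538 − 360 = 178°
split-comp 39° ↓ +141°: 178 + 141 = 319°
split-comp 44° ↑ +224°: 319 + 224 = 543 → 543 − 360 = 183°

183°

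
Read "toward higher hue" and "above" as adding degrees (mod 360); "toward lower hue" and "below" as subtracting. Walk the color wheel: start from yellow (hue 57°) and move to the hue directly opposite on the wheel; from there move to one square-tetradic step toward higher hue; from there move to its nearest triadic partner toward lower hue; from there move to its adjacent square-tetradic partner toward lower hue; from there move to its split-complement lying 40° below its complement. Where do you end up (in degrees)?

57 + 180 = 237°   (complement)
237 + 90 = 327°   (square ↑)
327 − 120 = 207°   (triadic ↓)
207 − 90 = 117°   (square ↓)
117 + 140 = 257°   (split-comp 40° ↓)

257°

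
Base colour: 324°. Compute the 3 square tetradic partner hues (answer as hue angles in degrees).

324 + 90 = 414 → 414 − 360 = 54°
324 + 180 = 504 → 504 − 360 = 144°
324 + 270 = 594 → 594 − 360 = 234°

54°, 144° and 234°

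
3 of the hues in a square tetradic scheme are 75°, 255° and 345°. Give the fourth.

A square tetradic scheme places four hues every 90°.
The full set through 75° is {75°, 165°, 255°, 345°}.
Given {75°, 255°, 345°}, the missing hue is 165°.

165°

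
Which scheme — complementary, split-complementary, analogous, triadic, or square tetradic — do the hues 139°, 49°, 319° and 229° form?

Sort the hues: 49°, 139°, 229°, 319°.
Successive gaps around the wheel: 90°, 90°, 90°, 90°.
Four hues every 90° form a square tetradic scheme.

square tetradic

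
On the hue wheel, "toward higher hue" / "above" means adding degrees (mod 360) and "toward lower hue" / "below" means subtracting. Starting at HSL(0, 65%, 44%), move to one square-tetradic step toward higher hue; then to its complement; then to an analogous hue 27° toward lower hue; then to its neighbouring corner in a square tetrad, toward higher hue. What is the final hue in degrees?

333°

0 + 90 = 90°   (square ↑)
90 + 180 = 270°   (complement)
270 − 27 = 243°   (analog 27° ↓)
243 + 90 = 333°   (square ↑)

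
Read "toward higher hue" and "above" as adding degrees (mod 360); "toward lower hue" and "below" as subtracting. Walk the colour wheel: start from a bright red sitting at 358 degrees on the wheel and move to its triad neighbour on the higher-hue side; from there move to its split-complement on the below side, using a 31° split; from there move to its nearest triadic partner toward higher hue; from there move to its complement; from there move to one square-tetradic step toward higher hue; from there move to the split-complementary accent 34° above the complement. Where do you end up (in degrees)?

151°

triadic ↑ +120°: 358 + 120 = 478 → 478 − 360 = 118°
split-comp 31° ↓ +149°: 118 + 149 = 267°
triadic ↑ +120°: 267 + 120 = 387 → 387 − 360 = 27°
complement +180°: 27 + 180 = 207°
square ↑ +90°: 207 + 90 = 297°
split-comp 34° ↑ +214°: 297 + 214 = 511 → 511 − 360 = 151°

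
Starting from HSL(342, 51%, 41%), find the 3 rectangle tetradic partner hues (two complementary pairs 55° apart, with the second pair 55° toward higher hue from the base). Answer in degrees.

37°, 162° and 217°

342 + 55 = 397 → 397 − 360 = 37°
342 + 180 = 522 → 522 − 360 = 162°
342 + 235 = 577 → 577 − 360 = 217°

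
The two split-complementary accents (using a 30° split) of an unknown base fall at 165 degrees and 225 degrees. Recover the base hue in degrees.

15°

The accents sit 30° either side of the complement, so the complement is their short-arc midpoint on the wheel.
Short-arc midpoint of 165° and 225°: 195°.
Base is 180° from the complement: 195 − 180 = 15°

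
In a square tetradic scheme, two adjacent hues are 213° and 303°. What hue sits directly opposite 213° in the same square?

A square tetradic scheme places four hues 90° apart; opposite corners are 180° apart.
213 + 180 = 393 → 393 − 360 = 33°

33°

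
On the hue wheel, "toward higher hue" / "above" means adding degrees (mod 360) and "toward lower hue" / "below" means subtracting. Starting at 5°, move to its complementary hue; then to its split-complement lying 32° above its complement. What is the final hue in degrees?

complement +180°: 5 + 180 = 185°
split-comp 32° ↑ +212°: 185 + 212 = 397 → 397 − 360 = 37°

37°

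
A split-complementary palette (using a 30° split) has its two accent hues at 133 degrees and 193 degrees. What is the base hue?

343°

The accents sit 30° either side of the complement, so the complement is their short-arc midpoint on the wheel.
Short-arc midpoint of 133° and 193°: 163°.
Base is 180° from the complement: 163 − 180 = -17 → -17 + 360 = 343°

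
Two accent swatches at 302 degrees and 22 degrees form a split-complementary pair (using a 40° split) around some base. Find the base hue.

162°

The accents sit 40° either side of the complement, so the complement is their short-arc midpoint on the wheel.
Short-arc midpoint of 302° and 22°: 342°.
Base is 180° from the complement: 342 − 180 = 162°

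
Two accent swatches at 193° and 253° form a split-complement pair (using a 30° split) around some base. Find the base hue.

43°

The accents sit 30° either side of the complement, so the complement is their short-arc midpoint on the wheel.
Short-arc midpoint of 193° and 253°: 223°.
Base is 180° from the complement: 223 − 180 = 43°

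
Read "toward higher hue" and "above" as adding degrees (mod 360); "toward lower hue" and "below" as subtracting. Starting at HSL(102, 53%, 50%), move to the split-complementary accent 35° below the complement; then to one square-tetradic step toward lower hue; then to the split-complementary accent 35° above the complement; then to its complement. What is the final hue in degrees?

split-comp 35° ↓ +145°: 102 + 145 = 247°
square ↓ −90°: 247 − 90 = 157°
split-comp 35° ↑ +215°: 157 + 215 = 372 → 372 − 360 = 12°
complement +180°: 12 + 180 = 192°

192°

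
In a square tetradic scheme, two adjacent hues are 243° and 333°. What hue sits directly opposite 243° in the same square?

63°

A square tetradic scheme places four hues 90° apart; opposite corners are 180° apart.
243 + 180 = 423 → 423 − 360 = 63°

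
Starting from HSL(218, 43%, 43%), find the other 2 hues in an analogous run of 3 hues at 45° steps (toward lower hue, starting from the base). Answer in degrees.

Analogous hues sit every 45° along the wheel.
218 − 45 = 173°
218 − 90 = 128°

173° and 128°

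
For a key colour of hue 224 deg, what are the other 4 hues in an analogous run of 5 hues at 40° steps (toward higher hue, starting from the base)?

Analogous hues sit every 40° along the wheel.
224 + 40 = 264°
224 + 80 = 304°
224 + 120 = 344°
224 + 160 = 384 → 384 − 360 = 24°

264°, 304°, 344°, and 24°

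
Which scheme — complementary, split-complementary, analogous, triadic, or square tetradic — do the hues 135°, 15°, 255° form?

Sort the hues: 15°, 135°, 255°.
Successive gaps around the wheel: 120°, 120°, 120°.
Three hues equally spaced 120° apart form a triad.

triadic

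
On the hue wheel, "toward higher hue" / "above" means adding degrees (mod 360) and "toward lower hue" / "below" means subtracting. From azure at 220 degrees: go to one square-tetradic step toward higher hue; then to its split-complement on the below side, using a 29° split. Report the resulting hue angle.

220 + 90 = 310°   (square ↑)
310 + 151 = 461 → 461 − 360 = 101°   (split-comp 29° ↓)

101°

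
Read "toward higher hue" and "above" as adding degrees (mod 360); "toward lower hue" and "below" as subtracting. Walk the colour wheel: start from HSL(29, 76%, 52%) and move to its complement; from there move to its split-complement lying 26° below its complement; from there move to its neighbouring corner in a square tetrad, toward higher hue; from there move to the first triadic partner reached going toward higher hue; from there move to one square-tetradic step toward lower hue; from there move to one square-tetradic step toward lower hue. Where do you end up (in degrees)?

33°

complement +180°: 29 + 180 = 209°
split-comp 26° ↓ +154°: 209 + 154 = 363 → 363 − 360 = 3°
square ↑ +90°: 3 + 90 = 93°
triadic ↑ +120°: 93 + 120 = 213°
square ↓ −90°: 213 − 90 = 123°
square ↓ −90°: 123 − 90 = 33°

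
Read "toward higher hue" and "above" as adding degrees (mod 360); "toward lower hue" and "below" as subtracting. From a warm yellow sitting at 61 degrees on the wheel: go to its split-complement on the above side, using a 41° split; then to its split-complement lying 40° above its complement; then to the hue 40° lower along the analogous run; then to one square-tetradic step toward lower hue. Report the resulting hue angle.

12°

split-comp 41° ↑ +221°: 61 + 221 = 282°
split-comp 40° ↑ +220°: 282 + 220 = 502 → 502 − 360 = 142°
analog 40° ↓ −40°: 142 − 40 = 102°
square ↓ −90°: 102 − 90 = 12°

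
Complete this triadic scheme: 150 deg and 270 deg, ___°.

A triad places three hues 120° apart.
The full set through 150° is {30°, 150°, 270°}.
Given {150°, 270°}, the missing hue is 30°.

30°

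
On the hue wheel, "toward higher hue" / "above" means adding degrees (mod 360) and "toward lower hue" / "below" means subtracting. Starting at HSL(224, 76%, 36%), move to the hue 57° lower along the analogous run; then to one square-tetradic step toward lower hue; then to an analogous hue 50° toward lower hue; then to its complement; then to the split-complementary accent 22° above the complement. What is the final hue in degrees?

49°

224 − 57 = 167°   (analog 57° ↓)
167 − 90 = 77°   (square ↓)
77 − 50 = 27°   (analog 50° ↓)
27 + 180 = 207°   (complement)
207 + 202 = 409 → 409 − 360 = 49°   (split-comp 22° ↑)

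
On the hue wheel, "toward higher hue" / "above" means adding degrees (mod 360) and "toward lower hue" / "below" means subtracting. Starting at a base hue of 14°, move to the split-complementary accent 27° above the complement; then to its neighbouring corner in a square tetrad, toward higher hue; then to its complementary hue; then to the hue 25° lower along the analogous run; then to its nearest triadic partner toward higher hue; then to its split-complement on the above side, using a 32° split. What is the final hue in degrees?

78°

split-comp 27° ↑ +207°: 14 + 207 = 221°
square ↑ +90°: 221 + 90 = 311°
complement +180°: 311 + 180 = 491 → 491 − 360 = 131°
analog 25° ↓ −25°: 131 − 25 = 106°
triadic ↑ +120°: 106 + 120 = 226°
split-comp 32° ↑ +212°: 226 + 212 = 438 → 438 − 360 = 78°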